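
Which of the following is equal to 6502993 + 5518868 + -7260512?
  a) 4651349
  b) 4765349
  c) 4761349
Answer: c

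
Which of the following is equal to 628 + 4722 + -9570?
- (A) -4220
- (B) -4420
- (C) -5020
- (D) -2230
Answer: A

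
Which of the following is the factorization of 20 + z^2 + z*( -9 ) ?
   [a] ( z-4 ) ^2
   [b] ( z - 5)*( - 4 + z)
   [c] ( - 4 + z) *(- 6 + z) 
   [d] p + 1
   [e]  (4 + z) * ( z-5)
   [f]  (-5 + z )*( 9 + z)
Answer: b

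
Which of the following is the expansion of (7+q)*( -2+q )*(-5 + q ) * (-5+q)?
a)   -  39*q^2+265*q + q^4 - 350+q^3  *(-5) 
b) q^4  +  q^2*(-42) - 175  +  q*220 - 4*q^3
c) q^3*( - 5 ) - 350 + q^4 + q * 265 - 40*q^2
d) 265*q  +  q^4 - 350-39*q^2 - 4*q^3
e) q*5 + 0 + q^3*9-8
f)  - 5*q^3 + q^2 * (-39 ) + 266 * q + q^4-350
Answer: a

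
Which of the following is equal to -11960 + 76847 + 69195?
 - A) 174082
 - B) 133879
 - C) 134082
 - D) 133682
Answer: C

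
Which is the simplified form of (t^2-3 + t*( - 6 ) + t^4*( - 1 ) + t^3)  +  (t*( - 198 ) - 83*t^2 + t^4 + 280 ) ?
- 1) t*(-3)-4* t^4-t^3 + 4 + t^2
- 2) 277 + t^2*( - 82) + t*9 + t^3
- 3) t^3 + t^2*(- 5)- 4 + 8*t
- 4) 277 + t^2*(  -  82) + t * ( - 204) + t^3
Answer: 4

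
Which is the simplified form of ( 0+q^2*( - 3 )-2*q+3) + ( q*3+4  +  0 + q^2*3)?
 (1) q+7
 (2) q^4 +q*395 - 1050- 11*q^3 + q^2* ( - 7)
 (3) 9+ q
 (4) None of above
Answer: 1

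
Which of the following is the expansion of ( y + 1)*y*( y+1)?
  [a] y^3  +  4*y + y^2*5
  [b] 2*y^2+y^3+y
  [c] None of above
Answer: b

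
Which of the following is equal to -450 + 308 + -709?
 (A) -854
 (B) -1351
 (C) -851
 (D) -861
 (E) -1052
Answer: C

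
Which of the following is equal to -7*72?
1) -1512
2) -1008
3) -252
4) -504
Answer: 4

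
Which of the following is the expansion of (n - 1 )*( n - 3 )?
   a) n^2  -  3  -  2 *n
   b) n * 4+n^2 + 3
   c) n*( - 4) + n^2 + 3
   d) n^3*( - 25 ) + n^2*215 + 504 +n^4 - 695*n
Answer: c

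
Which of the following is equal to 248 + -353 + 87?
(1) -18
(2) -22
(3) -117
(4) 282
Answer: 1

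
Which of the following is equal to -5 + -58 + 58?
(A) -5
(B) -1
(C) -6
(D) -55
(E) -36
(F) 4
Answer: A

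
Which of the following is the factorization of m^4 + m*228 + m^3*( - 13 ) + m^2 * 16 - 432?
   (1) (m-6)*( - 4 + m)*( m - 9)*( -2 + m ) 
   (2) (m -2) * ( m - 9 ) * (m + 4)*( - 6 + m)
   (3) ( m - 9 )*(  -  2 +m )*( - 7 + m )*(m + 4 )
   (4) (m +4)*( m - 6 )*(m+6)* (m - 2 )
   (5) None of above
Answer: 2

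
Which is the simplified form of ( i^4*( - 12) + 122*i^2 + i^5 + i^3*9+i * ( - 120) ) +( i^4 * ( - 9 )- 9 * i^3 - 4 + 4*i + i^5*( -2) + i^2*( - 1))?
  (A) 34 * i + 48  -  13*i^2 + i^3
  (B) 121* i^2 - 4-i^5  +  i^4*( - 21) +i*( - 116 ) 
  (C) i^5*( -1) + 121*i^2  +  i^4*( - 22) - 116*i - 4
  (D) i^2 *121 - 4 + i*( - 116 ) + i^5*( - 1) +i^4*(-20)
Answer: B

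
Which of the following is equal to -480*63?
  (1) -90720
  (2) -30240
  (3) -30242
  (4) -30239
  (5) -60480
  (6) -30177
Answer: 2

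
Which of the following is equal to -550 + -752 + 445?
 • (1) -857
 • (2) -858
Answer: 1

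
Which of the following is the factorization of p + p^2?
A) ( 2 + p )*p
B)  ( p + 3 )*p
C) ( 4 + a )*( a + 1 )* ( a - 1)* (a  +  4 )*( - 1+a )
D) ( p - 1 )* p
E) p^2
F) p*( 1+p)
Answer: F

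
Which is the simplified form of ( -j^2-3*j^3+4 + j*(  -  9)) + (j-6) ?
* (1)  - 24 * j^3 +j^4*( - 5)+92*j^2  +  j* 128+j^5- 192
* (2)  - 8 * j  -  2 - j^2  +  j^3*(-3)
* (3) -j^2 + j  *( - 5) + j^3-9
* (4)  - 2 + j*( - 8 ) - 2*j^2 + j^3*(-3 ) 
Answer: 2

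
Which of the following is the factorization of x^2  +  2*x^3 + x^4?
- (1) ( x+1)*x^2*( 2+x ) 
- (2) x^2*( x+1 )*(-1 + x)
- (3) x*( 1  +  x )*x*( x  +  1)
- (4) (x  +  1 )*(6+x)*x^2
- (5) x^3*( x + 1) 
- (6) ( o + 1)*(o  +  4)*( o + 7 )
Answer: 3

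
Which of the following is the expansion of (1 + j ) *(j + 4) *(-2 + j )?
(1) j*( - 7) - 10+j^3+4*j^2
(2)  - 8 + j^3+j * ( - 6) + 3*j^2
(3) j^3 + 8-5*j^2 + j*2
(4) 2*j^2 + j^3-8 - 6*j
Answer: 2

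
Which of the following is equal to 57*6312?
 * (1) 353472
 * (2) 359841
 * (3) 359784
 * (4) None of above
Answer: 3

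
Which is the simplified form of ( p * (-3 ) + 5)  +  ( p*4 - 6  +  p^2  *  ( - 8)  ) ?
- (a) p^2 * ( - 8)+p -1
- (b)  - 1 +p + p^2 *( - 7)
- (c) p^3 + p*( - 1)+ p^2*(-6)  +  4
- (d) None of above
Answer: a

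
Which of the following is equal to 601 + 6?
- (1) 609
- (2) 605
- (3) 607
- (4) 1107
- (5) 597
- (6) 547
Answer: 3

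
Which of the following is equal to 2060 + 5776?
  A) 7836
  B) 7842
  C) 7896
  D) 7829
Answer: A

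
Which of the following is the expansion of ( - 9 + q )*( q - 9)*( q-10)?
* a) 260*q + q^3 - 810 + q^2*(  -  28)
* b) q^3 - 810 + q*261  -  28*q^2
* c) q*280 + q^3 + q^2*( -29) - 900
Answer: b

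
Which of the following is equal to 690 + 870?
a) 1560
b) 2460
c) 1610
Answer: a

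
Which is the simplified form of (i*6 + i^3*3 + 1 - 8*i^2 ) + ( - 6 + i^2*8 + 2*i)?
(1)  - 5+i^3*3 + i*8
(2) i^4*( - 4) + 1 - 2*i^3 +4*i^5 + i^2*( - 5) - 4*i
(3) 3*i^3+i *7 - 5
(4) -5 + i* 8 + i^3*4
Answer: 1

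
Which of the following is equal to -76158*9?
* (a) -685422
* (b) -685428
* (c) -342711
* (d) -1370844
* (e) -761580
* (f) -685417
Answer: a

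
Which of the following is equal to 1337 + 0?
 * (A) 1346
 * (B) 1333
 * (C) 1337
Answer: C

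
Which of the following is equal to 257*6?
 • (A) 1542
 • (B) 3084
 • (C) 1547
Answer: A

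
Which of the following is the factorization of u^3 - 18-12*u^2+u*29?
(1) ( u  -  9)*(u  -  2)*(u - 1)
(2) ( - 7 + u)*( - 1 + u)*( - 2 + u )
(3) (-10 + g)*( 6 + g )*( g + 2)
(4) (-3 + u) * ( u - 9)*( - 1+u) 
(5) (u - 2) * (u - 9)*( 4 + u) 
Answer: 1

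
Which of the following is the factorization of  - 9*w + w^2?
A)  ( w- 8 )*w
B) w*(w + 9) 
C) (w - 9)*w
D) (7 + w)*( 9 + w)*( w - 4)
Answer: C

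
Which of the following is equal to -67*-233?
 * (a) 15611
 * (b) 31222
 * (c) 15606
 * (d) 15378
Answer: a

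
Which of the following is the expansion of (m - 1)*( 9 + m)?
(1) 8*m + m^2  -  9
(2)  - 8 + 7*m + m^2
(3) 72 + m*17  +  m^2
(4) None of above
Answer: 1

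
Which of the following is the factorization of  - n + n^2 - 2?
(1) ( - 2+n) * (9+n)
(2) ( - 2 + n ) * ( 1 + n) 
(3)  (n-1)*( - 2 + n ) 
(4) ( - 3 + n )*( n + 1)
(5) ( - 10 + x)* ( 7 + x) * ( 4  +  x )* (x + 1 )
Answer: 2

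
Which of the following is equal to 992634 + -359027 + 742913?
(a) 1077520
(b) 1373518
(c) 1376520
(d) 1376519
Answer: c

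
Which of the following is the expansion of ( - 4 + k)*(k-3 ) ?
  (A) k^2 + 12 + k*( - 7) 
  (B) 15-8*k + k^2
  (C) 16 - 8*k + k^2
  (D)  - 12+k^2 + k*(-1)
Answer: A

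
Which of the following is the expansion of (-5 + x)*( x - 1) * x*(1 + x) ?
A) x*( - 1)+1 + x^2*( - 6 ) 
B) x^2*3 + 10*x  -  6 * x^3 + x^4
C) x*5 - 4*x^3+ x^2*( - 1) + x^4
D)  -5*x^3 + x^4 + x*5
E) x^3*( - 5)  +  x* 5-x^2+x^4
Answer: E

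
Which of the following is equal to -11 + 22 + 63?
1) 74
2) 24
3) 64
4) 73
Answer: 1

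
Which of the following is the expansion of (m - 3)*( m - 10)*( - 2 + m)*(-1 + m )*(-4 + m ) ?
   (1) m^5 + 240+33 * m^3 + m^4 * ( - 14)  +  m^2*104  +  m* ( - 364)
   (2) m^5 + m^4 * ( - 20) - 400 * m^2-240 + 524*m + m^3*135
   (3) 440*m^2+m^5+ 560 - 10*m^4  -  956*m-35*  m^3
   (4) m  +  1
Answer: 2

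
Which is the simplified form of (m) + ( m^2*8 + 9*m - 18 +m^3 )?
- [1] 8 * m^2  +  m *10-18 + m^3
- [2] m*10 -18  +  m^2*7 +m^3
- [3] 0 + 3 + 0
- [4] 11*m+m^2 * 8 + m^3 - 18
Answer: 1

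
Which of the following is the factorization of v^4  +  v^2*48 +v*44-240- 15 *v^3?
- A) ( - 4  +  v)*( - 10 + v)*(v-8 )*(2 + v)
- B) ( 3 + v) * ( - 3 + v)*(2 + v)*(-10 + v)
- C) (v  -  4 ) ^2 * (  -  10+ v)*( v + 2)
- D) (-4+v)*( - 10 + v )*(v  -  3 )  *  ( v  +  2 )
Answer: D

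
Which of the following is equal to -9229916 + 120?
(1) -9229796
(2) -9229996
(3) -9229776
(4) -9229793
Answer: 1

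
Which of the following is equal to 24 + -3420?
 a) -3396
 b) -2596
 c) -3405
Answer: a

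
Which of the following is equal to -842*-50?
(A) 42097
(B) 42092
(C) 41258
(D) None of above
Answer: D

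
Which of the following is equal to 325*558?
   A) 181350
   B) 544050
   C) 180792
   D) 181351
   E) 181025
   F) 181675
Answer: A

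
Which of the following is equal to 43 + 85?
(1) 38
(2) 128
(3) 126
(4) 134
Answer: 2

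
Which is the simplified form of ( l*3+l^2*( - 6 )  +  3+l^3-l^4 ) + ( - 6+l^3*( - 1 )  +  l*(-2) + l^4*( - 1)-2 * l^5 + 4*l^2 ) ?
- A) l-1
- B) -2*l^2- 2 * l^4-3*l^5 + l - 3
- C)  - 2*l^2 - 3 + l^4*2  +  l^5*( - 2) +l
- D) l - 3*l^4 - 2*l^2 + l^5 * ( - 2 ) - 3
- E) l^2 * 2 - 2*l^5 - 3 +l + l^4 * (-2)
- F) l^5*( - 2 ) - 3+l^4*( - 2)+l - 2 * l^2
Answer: F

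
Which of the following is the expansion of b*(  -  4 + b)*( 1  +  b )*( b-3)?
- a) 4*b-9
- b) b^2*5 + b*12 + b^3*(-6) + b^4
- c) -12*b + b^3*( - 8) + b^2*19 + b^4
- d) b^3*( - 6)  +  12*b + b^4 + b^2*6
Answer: b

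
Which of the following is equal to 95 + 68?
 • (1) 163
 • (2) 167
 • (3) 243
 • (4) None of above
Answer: 1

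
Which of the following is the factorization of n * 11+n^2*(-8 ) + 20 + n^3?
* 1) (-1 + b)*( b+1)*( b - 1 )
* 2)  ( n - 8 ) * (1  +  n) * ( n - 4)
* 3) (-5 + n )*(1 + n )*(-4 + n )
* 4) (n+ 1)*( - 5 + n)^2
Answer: 3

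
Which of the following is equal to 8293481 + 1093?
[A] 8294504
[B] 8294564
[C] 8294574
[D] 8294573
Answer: C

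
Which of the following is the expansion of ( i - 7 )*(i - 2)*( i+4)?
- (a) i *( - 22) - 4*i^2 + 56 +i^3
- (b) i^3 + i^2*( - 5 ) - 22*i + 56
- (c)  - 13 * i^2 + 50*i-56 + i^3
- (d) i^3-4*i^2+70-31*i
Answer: b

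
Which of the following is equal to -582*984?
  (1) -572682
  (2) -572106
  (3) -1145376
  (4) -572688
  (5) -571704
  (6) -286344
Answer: 4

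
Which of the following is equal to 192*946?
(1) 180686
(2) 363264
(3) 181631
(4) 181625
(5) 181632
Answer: 5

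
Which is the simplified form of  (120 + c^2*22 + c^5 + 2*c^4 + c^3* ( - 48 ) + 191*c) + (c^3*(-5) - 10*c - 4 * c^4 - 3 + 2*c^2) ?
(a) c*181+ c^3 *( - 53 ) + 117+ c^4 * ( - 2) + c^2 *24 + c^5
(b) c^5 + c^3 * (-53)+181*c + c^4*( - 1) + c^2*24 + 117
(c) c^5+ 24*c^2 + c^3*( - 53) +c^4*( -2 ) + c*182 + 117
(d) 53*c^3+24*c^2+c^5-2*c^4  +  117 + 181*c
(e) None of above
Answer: a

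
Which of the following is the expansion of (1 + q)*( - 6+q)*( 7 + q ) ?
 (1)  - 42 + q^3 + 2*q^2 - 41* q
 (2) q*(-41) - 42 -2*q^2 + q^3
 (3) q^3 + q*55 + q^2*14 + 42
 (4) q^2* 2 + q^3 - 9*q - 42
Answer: 1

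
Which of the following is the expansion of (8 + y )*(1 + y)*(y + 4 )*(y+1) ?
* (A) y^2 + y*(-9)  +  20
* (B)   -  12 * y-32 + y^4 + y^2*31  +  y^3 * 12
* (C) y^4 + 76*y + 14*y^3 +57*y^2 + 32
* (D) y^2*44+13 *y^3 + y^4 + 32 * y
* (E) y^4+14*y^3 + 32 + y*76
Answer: C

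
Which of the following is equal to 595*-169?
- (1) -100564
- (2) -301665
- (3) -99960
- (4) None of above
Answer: 4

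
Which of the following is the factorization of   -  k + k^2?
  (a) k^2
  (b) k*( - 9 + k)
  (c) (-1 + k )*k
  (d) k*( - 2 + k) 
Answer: c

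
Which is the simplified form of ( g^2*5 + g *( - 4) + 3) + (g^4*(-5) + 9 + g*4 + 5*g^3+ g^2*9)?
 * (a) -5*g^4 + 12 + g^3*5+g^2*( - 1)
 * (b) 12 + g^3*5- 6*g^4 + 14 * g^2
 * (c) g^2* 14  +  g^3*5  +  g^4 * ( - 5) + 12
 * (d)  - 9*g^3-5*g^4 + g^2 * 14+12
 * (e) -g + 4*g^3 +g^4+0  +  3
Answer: c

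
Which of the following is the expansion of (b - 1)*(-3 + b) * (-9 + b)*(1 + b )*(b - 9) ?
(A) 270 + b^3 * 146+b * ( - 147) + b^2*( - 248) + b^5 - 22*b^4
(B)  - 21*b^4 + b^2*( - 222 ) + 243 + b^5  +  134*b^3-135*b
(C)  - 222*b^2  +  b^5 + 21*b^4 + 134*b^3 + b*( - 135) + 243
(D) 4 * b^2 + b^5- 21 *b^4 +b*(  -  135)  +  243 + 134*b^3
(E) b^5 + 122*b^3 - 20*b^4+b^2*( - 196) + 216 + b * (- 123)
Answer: B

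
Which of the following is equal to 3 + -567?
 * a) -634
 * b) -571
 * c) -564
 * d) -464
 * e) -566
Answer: c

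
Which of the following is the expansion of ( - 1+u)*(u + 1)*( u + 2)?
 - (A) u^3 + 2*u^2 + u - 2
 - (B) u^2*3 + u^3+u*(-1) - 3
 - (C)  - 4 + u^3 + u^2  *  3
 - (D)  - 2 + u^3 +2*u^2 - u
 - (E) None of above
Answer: D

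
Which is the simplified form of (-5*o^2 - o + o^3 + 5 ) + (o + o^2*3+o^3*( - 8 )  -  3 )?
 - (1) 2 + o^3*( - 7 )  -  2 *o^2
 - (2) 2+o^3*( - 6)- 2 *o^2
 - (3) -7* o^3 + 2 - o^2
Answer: 1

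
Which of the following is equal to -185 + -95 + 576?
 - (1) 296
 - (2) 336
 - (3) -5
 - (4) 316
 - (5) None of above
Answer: 1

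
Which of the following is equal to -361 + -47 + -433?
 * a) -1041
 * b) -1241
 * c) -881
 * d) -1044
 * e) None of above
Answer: e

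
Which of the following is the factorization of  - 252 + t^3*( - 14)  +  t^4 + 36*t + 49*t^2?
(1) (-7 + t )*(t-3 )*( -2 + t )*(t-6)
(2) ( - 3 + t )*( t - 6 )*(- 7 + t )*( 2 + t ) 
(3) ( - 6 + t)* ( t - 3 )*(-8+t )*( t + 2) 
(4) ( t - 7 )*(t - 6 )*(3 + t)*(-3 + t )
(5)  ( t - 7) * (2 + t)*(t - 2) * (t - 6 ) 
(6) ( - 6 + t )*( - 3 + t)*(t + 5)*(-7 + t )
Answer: 2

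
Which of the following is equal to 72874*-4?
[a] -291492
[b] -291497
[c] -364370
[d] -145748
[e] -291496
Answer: e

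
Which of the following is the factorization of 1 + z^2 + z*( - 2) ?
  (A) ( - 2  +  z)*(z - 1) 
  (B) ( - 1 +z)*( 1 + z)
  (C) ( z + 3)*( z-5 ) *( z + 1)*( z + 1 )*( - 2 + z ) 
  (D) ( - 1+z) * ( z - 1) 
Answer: D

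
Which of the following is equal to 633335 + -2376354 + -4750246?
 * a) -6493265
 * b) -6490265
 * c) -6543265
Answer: a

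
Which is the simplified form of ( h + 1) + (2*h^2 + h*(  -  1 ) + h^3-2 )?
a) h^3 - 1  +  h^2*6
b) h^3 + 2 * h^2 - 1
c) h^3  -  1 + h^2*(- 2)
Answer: b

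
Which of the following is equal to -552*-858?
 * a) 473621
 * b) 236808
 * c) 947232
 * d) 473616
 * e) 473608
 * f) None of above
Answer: d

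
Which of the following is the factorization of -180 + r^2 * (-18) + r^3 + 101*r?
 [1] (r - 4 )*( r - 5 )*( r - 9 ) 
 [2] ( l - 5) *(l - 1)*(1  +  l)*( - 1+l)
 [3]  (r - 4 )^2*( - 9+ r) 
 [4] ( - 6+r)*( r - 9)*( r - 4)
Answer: 1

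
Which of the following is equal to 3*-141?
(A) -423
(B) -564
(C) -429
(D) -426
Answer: A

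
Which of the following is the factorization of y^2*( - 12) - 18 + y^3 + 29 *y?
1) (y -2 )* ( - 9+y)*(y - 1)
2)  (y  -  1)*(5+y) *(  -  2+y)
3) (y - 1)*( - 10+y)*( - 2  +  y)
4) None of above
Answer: 1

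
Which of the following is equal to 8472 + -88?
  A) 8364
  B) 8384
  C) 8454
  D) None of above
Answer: B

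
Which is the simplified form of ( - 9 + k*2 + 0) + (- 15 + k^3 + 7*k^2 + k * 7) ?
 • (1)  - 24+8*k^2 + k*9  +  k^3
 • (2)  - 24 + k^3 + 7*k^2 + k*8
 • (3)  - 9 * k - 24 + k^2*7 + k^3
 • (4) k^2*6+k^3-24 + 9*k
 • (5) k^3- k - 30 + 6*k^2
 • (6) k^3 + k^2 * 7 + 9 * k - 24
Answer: 6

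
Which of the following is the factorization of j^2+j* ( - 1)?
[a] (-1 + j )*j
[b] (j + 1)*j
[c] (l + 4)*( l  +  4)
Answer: a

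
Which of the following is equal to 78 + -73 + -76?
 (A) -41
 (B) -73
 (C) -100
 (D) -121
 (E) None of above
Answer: E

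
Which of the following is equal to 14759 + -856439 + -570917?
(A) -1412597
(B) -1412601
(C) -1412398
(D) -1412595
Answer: A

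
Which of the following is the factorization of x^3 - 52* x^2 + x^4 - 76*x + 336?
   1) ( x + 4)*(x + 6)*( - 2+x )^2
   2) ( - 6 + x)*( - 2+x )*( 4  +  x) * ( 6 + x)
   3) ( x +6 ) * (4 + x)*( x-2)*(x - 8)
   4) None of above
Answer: 4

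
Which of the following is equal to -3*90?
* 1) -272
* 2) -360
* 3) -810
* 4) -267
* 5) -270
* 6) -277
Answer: 5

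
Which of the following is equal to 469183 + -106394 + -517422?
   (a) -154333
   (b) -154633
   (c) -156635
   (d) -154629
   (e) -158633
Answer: b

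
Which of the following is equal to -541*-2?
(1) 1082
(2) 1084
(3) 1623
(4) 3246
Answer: 1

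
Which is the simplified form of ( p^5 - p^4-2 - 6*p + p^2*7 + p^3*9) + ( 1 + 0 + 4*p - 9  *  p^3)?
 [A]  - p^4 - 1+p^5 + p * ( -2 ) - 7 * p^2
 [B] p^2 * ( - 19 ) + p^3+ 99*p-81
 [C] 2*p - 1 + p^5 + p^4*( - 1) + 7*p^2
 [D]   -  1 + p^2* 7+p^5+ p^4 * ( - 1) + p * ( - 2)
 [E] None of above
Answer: D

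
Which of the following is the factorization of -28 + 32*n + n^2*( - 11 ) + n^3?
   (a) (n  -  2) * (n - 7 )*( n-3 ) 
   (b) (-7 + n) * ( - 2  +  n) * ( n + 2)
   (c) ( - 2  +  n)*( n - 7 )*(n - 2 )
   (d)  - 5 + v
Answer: c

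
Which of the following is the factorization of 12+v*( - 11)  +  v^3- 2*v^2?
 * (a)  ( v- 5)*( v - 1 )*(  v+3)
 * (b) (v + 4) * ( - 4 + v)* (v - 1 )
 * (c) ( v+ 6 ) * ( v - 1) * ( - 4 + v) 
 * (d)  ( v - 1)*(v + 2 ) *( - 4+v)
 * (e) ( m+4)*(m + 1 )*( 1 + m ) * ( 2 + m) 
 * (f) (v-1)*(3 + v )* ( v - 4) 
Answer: f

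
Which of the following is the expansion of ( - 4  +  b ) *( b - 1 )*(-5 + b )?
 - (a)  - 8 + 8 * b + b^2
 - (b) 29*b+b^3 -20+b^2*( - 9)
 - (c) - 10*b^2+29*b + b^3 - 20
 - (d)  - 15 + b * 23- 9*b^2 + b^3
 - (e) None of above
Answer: c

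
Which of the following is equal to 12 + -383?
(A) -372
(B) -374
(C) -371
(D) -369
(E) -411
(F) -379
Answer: C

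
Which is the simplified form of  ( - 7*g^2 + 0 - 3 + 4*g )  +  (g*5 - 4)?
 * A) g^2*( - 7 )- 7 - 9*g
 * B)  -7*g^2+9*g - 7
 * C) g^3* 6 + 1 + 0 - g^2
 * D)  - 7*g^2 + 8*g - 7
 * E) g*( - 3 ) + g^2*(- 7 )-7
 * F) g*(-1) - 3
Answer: B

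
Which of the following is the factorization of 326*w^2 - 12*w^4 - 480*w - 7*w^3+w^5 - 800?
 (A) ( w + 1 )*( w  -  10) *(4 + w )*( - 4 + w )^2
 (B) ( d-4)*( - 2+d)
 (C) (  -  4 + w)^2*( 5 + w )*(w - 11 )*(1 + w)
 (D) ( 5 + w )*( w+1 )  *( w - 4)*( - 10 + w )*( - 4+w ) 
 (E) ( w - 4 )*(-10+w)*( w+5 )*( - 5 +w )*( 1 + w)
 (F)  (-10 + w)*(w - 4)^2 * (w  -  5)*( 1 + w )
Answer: D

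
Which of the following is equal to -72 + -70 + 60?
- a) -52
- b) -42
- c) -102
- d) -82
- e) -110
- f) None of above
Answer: d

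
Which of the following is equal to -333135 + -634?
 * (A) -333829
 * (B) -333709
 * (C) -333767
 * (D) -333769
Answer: D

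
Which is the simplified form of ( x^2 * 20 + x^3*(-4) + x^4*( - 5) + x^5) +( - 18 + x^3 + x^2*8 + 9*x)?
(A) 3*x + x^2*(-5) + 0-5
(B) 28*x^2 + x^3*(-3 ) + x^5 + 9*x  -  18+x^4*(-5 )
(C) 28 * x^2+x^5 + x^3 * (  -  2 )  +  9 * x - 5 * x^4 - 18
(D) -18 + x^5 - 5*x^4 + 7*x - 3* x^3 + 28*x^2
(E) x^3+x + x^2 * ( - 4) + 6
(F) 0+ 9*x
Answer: B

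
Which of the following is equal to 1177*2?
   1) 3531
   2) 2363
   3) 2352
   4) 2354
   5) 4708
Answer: 4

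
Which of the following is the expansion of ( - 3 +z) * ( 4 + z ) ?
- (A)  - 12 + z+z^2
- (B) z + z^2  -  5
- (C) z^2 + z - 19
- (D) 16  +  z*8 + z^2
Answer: A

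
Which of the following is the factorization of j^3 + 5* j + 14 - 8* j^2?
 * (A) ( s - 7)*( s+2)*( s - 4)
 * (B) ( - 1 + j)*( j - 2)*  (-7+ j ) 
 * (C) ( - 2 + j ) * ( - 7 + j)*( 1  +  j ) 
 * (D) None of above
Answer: C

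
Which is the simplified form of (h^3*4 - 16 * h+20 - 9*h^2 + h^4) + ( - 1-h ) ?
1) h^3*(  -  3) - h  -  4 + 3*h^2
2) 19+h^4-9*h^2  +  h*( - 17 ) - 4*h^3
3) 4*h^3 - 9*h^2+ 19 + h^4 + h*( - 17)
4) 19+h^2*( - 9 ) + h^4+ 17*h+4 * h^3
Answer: 3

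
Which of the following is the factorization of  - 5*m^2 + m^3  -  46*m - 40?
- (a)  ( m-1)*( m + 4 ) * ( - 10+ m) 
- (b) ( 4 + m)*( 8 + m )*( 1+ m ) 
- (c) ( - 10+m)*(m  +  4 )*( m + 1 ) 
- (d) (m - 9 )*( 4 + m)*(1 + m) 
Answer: c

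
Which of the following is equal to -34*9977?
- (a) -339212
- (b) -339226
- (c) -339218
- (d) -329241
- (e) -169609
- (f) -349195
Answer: c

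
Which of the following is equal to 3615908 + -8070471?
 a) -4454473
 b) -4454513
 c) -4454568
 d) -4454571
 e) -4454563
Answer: e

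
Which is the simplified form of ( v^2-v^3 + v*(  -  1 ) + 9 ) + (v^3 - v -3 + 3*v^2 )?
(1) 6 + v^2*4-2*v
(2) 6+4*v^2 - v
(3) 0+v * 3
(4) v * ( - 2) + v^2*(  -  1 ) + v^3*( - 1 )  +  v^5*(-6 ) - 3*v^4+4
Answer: 1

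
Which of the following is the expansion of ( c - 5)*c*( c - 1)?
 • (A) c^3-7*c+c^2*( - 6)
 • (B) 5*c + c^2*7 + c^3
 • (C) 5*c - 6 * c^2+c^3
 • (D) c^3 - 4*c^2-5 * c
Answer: C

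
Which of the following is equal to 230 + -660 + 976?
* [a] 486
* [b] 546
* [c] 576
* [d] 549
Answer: b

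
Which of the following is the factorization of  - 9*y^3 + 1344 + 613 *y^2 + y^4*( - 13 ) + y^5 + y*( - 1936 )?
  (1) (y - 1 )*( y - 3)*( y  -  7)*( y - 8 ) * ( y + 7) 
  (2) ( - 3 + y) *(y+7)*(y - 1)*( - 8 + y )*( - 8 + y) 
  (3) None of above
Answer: 2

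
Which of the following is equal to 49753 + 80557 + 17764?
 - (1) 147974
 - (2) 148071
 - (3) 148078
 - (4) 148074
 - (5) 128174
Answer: 4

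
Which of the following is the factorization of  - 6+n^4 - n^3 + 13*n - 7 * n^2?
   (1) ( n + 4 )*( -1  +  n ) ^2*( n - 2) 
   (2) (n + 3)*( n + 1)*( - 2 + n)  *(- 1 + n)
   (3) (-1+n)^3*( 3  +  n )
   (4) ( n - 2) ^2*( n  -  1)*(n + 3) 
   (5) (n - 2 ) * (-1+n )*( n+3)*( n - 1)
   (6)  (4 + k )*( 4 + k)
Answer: 5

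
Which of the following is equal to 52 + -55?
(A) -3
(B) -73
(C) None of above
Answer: A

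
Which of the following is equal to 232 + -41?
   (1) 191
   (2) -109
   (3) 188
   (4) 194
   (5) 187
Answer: 1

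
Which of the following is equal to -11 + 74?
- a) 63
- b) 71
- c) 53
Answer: a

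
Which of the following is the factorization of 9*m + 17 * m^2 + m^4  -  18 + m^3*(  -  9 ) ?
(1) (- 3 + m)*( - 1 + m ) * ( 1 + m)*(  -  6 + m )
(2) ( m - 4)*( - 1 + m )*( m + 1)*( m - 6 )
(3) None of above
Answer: 1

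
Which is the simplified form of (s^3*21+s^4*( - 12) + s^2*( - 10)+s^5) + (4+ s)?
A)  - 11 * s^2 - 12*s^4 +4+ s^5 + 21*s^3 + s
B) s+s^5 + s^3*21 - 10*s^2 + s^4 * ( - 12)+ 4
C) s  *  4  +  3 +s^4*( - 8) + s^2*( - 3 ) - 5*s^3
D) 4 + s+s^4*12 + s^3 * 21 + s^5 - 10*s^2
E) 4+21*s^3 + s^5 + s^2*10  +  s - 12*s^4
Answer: B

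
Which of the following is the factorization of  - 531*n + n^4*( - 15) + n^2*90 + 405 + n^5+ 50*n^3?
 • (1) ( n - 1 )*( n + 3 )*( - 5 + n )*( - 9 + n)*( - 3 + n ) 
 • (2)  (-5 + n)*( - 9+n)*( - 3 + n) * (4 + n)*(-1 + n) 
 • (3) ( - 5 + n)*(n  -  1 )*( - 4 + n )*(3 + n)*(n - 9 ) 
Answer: 1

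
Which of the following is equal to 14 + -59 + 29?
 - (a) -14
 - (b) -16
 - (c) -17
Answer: b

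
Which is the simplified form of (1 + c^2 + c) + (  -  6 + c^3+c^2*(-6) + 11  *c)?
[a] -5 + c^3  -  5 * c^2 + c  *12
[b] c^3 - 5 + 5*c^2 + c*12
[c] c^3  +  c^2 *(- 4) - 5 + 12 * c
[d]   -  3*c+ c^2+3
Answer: a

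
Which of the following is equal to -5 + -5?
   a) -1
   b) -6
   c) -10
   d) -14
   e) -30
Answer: c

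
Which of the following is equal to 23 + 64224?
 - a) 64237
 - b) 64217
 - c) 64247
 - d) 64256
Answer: c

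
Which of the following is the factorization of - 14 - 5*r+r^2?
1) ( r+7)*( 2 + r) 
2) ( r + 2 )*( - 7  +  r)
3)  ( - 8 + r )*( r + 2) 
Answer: 2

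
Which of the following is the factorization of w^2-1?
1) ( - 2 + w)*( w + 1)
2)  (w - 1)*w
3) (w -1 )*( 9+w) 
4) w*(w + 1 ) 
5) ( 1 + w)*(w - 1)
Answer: 5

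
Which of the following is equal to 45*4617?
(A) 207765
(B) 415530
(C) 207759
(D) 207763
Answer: A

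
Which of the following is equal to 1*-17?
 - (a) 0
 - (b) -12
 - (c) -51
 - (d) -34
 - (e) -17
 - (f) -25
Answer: e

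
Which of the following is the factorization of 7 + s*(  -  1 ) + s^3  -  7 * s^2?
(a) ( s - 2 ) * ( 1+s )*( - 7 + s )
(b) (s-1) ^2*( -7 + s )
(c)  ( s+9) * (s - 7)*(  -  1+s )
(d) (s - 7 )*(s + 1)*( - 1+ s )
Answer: d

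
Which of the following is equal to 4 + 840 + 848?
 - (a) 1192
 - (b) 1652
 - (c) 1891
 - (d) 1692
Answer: d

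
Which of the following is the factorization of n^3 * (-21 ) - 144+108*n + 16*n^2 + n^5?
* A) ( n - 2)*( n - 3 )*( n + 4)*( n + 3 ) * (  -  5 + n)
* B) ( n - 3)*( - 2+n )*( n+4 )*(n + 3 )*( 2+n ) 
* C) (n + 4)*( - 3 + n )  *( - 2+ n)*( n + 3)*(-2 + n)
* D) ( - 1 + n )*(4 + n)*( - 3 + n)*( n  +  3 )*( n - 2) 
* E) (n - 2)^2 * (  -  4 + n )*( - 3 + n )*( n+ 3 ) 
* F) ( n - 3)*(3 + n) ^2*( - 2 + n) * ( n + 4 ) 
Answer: C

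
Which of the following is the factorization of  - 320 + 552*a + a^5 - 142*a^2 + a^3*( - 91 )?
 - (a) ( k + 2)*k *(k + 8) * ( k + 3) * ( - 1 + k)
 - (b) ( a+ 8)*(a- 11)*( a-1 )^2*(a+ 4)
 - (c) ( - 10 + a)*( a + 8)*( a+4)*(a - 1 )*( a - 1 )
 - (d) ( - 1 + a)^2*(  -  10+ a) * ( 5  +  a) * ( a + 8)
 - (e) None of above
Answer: c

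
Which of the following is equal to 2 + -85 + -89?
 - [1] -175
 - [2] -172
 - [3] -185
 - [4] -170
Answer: 2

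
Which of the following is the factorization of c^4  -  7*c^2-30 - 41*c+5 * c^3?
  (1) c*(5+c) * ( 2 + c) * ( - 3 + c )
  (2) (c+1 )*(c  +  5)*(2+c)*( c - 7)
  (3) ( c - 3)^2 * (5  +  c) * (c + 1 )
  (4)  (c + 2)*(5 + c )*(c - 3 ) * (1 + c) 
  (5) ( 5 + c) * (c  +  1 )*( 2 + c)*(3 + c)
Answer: 4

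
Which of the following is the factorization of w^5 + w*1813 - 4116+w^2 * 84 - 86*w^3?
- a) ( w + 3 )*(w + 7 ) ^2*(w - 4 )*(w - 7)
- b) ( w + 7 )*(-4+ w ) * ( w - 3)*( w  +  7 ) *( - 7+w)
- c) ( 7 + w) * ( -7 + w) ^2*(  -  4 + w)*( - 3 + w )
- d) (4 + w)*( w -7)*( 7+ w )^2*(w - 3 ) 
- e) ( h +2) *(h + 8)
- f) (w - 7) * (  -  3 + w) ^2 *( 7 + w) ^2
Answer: b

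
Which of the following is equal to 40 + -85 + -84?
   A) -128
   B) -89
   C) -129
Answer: C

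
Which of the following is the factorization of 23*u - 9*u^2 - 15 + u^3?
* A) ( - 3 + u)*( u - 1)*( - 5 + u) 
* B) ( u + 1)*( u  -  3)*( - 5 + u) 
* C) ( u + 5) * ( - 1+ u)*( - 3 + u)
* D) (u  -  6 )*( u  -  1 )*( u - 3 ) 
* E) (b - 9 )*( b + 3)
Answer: A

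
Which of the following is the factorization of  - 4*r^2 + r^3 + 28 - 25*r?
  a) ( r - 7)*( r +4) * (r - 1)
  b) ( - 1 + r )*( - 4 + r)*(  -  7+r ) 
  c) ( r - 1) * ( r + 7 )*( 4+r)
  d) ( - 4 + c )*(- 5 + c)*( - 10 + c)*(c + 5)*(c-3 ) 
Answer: a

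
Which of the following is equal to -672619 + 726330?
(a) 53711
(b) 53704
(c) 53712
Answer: a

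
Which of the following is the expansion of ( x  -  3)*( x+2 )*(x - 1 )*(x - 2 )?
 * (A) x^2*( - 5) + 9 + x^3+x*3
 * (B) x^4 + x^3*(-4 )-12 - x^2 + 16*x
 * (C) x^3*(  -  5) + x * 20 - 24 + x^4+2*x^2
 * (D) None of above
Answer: B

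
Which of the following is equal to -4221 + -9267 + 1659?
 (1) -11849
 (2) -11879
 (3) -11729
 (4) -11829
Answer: 4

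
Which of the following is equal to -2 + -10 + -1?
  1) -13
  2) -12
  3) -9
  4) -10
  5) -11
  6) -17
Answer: 1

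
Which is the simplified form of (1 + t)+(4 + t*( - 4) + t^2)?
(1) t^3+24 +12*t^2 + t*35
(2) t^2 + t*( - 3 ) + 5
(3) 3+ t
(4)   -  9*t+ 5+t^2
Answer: 2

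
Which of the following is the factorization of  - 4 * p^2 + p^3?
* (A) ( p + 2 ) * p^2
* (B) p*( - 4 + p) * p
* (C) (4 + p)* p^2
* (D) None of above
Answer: B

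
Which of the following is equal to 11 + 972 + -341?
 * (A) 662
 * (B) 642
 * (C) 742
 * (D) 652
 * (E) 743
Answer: B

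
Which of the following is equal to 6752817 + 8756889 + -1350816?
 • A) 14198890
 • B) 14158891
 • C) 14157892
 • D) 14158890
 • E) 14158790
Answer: D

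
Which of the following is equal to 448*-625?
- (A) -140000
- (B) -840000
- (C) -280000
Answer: C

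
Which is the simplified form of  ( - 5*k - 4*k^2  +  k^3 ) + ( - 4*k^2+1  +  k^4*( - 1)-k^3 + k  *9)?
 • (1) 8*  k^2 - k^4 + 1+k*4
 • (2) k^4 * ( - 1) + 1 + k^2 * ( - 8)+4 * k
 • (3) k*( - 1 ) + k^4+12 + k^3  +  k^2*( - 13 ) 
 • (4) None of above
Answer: 2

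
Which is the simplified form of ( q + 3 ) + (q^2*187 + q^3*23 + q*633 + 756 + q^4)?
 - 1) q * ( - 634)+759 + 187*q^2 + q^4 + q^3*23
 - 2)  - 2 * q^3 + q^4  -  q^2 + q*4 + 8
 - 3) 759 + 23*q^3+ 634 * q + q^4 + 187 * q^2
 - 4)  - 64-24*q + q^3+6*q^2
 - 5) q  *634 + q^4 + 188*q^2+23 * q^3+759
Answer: 3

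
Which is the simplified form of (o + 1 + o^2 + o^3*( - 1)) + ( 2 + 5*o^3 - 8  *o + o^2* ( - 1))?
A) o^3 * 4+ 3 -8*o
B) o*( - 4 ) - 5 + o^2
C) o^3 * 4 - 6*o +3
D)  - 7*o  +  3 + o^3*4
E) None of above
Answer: D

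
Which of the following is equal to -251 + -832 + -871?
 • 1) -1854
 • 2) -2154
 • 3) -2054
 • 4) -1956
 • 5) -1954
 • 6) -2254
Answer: 5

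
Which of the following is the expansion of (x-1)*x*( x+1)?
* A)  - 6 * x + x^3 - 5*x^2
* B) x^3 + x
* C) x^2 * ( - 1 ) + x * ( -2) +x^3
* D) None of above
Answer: D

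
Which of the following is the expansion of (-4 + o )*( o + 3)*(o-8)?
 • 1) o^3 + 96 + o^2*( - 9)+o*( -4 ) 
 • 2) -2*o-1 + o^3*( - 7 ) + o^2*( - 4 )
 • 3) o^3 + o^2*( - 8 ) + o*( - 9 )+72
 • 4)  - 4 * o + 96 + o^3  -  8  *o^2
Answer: 1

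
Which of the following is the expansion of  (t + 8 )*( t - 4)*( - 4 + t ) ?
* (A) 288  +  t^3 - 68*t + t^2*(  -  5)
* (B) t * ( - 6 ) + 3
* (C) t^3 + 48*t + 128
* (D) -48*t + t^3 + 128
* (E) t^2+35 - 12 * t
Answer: D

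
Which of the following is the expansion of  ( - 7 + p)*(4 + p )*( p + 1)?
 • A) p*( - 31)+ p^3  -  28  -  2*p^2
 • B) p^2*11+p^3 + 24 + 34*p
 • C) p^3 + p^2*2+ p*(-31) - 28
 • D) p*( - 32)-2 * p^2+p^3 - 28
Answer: A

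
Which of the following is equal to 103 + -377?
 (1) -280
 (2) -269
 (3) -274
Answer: 3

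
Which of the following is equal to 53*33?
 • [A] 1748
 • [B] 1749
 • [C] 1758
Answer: B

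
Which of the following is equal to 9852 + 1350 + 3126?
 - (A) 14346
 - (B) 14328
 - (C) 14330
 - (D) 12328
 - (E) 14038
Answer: B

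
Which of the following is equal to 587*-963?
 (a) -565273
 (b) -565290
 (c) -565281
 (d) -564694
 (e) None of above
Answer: c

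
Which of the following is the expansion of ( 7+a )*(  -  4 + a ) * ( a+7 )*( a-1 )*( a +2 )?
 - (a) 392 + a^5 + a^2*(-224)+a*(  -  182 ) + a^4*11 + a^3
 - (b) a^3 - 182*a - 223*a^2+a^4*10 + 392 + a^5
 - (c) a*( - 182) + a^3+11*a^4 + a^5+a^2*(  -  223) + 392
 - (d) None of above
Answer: c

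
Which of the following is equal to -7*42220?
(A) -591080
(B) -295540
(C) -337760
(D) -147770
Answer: B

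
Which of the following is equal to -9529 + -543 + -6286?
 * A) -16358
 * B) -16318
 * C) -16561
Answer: A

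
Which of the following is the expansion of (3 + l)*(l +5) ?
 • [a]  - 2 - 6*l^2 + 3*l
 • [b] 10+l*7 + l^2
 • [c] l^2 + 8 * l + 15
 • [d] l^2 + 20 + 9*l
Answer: c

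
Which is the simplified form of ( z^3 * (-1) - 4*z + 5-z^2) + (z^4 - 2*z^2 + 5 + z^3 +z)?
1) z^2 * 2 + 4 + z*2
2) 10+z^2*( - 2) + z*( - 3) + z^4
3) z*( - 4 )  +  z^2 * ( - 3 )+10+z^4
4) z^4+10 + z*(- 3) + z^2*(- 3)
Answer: 4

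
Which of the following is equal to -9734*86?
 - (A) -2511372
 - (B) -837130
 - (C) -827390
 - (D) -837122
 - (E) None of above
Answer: E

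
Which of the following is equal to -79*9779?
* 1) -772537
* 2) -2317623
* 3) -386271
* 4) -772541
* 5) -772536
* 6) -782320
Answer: 4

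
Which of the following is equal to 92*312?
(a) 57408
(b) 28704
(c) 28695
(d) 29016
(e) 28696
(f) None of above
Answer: b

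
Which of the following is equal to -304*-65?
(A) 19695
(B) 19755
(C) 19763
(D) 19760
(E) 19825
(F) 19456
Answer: D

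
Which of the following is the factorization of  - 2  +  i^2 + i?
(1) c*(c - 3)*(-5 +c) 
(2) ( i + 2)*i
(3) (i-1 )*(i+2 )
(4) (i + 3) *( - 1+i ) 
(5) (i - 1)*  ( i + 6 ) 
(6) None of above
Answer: 3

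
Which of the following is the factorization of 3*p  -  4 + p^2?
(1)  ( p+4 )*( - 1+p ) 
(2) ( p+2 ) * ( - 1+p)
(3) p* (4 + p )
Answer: 1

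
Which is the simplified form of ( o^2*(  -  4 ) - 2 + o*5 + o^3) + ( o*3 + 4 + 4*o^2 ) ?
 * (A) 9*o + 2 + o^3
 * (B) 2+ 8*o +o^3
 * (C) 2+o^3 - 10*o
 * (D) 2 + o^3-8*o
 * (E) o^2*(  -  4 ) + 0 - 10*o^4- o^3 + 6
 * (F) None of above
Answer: B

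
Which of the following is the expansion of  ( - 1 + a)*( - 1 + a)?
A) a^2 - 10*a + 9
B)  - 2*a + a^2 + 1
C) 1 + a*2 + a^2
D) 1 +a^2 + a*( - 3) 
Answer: B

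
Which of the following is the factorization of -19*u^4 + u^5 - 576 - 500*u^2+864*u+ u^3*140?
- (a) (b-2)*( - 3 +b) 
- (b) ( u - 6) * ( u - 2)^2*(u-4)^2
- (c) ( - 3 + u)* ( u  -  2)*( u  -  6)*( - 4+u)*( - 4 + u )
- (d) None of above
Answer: c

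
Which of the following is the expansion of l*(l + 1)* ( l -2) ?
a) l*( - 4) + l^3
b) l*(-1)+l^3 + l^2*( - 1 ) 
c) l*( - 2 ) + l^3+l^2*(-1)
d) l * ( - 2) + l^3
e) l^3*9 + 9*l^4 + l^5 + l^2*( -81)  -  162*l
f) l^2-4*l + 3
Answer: c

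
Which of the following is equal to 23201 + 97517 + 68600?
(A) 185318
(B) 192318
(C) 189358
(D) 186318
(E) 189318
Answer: E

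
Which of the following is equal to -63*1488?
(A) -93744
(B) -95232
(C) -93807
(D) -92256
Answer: A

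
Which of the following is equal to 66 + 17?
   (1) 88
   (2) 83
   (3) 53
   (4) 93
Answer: 2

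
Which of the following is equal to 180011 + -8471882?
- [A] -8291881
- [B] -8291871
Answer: B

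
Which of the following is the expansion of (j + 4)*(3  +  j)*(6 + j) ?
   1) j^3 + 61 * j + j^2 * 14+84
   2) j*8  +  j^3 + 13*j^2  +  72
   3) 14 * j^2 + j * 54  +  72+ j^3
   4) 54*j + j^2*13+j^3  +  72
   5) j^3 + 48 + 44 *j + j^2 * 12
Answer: 4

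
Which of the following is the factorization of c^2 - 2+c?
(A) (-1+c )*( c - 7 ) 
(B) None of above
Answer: B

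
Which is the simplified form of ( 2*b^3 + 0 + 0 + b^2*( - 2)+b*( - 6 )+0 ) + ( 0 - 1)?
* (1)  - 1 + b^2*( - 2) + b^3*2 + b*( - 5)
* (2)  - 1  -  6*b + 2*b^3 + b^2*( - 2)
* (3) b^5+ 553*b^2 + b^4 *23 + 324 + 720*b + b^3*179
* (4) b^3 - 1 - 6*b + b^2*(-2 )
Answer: 2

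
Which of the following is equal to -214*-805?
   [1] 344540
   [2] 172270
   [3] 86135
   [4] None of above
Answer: 2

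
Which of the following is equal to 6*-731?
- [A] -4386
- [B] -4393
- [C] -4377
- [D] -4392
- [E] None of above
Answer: A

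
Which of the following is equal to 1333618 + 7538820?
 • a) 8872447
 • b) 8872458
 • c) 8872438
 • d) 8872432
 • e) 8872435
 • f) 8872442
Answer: c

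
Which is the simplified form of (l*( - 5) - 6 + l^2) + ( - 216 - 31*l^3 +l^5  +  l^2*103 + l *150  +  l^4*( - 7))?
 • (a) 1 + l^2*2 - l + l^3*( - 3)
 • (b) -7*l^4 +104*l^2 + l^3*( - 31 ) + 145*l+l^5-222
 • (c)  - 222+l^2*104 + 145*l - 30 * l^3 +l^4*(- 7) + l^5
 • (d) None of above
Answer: b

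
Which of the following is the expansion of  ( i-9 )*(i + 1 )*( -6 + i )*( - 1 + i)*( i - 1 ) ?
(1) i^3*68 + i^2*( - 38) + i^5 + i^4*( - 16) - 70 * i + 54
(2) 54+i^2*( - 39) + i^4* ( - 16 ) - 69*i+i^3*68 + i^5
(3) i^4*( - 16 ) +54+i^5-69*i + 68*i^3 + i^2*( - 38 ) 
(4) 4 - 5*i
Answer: 3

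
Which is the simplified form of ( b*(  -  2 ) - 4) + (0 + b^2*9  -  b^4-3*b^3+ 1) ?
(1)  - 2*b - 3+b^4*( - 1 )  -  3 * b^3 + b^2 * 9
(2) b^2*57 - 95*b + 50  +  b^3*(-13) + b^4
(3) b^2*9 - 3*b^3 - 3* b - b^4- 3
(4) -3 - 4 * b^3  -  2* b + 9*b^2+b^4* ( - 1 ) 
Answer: 1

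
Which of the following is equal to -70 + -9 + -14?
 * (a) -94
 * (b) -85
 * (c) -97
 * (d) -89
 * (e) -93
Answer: e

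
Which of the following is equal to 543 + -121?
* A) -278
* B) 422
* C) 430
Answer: B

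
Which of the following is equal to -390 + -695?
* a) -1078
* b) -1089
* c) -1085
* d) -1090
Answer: c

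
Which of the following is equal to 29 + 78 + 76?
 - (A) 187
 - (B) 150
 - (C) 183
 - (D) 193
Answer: C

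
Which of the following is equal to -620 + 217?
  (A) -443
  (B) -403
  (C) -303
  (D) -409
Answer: B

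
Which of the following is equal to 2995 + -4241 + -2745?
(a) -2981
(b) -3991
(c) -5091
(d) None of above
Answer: b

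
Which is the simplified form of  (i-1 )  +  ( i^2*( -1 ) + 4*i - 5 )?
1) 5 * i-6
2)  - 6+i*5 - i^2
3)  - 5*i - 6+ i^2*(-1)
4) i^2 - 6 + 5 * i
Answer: 2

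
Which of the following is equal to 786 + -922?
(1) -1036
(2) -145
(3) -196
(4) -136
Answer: 4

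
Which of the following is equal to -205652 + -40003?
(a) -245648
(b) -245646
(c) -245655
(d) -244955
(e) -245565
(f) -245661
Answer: c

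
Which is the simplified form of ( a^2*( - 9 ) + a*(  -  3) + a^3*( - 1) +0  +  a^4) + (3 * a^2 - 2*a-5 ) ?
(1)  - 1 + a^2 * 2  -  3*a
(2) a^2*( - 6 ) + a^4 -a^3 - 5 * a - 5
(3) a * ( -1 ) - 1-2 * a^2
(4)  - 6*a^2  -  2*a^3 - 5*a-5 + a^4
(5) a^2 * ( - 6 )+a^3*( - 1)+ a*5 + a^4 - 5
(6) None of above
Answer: 2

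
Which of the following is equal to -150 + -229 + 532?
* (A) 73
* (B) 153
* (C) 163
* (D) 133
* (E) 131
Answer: B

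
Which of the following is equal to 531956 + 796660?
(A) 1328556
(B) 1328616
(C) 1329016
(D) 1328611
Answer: B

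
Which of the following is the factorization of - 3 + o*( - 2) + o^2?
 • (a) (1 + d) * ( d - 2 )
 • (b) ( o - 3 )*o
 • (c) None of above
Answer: c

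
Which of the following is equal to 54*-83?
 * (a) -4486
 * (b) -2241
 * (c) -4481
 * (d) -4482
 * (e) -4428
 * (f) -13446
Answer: d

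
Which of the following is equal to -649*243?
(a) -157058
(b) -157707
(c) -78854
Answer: b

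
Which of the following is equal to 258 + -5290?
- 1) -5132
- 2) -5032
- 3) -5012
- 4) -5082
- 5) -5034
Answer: 2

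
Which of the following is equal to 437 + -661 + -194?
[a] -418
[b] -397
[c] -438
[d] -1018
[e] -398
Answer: a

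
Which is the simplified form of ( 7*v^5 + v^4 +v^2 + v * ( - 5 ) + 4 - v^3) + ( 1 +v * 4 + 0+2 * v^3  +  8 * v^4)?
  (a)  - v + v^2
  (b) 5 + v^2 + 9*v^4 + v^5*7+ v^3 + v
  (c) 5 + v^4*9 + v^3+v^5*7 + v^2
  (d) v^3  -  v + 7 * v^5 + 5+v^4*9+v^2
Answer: d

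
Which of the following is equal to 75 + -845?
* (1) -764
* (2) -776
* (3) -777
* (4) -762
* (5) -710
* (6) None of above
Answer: 6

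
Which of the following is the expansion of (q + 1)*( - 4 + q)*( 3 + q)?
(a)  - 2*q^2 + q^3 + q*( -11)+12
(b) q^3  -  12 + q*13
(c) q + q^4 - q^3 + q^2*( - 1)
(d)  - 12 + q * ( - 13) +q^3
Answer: d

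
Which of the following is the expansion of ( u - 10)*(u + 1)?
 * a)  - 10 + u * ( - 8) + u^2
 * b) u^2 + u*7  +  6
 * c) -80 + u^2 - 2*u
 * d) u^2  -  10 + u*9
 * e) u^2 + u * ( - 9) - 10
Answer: e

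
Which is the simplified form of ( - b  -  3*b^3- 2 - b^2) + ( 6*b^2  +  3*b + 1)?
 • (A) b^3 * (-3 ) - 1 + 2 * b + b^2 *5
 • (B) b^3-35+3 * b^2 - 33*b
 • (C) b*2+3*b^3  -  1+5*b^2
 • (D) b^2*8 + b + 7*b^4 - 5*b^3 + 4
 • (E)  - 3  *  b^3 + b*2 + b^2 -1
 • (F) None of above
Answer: A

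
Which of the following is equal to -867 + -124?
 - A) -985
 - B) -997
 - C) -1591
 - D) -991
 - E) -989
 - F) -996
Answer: D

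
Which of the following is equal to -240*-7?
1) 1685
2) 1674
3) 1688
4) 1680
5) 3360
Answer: 4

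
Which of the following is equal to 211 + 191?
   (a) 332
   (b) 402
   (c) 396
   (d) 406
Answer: b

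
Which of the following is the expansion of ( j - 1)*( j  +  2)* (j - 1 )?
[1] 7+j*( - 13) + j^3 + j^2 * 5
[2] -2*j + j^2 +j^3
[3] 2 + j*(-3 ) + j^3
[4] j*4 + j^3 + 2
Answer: 3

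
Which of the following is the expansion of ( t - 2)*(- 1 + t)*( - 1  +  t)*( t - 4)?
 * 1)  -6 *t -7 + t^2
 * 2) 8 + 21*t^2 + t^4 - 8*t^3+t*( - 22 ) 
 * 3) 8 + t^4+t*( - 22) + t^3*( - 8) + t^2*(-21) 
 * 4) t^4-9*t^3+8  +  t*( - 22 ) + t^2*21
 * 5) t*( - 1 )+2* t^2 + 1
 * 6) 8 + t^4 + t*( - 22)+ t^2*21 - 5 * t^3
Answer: 2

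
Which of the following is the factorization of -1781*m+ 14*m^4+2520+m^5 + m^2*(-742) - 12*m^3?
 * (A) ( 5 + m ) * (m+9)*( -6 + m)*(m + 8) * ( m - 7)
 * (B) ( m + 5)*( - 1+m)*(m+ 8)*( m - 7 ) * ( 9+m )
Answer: B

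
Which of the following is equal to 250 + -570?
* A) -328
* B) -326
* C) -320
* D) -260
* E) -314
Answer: C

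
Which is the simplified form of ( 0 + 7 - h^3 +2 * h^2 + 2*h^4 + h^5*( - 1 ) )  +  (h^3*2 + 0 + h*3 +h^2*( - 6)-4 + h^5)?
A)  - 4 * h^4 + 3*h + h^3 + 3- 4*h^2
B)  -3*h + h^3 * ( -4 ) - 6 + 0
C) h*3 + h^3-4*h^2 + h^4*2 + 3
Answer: C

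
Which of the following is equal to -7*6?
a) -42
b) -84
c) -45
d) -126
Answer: a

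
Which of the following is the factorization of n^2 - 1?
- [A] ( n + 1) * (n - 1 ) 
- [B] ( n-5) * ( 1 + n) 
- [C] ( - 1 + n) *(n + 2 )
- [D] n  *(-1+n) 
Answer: A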